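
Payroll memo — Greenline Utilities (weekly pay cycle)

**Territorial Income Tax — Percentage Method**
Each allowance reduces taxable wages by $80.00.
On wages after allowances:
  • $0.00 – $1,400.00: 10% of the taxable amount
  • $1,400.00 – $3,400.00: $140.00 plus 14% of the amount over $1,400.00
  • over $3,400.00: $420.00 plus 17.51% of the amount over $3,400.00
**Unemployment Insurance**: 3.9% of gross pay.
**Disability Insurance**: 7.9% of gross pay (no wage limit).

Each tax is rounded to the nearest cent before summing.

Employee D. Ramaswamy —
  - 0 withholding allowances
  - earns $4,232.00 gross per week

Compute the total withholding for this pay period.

Territorial Income Tax: taxable = $4,232.00
  $420.00 + 17.51% × ($4,232.00 − $3,400.00) = $420.00 + 17.51% × $832.00 = $565.68
Unemployment Insurance: 3.9% × $4,232.00 = $165.05
Disability Insurance: 7.9% × $4,232.00 = $334.33
Total: $565.68 + $165.05 + $334.33 = $1,065.06

$1,065.06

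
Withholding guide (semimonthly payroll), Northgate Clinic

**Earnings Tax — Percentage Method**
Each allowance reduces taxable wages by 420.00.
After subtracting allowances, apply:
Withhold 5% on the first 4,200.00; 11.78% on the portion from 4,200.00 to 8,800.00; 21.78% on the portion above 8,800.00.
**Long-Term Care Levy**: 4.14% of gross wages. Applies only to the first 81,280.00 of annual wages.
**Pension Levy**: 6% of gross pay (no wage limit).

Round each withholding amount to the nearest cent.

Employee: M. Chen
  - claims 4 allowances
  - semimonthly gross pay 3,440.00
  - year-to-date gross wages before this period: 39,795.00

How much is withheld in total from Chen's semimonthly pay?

Earnings Tax: taxable = 3,440.00 − 4×420.00 = 1,760.00
  5% × 1,760.00 = 88.00
Long-Term Care Levy: 4.14% × 3,440.00 = 142.42
Pension Levy: 6% × 3,440.00 = 206.40
Total: 88.00 + 142.42 + 206.40 = 436.82

436.82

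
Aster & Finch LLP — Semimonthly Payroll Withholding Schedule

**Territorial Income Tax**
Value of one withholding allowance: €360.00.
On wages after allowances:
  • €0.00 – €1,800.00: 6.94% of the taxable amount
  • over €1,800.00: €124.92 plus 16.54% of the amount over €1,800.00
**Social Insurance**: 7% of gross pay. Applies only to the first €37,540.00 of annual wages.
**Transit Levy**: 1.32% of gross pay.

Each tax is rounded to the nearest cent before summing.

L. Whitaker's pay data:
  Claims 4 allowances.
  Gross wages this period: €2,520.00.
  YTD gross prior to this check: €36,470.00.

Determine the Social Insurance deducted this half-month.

€74.90

Social Insurance: cap €37,540.00 − YTD €36,470.00 = €1,070.00 subject; 7% × €1,070.00 = €74.90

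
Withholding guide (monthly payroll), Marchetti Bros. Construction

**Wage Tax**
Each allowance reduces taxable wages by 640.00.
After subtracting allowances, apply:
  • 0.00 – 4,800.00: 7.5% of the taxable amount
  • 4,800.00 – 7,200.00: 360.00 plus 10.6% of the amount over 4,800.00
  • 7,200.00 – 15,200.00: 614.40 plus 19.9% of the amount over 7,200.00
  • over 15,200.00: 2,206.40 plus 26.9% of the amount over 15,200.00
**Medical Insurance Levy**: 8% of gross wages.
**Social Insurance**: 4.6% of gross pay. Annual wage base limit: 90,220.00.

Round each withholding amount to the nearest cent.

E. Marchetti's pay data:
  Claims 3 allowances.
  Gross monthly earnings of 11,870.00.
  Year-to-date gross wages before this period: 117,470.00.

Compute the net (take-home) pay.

Wage Tax: taxable = 11,870.00 − 3×640.00 = 9,950.00
  614.40 + 19.9% × (9,950.00 − 7,200.00) = 614.40 + 19.9% × 2,750.00 = 1,161.65
Medical Insurance Levy: 8% × 11,870.00 = 949.60
Social Insurance: YTD 117,470.00 ≥ cap 90,220.00 → 0.00
Total withheld: 1,161.65 + 949.60 + 0.00 = 2,111.25
Net pay: 11,870.00 − 2,111.25 = 9,758.75

9,758.75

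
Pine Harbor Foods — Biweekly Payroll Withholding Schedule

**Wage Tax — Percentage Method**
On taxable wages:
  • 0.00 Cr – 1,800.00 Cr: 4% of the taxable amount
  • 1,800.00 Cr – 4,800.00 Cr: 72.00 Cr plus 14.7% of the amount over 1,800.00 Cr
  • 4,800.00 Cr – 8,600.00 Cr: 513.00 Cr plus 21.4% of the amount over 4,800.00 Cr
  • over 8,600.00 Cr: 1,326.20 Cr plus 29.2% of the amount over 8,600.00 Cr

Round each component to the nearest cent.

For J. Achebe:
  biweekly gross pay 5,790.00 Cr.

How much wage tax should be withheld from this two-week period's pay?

724.86 Cr

Wage Tax: taxable = 5,790.00 Cr
  513.00 Cr + 21.4% × (5,790.00 Cr − 4,800.00 Cr) = 513.00 Cr + 21.4% × 990.00 Cr = 724.86 Cr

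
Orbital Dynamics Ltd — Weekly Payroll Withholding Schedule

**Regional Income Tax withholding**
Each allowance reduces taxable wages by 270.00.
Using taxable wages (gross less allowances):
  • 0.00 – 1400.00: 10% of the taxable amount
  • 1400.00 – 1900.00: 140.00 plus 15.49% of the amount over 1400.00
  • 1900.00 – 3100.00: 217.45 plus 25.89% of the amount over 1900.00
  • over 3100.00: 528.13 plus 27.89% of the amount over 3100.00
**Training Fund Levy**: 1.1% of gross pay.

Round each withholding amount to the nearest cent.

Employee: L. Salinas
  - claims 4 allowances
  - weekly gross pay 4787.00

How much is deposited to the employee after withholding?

Regional Income Tax: taxable = 4787.00 − 4×270.00 = 3707.00
  528.13 + 27.89% × (3707.00 − 3100.00) = 528.13 + 27.89% × 607.00 = 697.42
Training Fund Levy: 1.1% × 4787.00 = 52.66
Total withheld: 697.42 + 52.66 = 750.08
Net pay: 4787.00 − 750.08 = 4036.92

4036.92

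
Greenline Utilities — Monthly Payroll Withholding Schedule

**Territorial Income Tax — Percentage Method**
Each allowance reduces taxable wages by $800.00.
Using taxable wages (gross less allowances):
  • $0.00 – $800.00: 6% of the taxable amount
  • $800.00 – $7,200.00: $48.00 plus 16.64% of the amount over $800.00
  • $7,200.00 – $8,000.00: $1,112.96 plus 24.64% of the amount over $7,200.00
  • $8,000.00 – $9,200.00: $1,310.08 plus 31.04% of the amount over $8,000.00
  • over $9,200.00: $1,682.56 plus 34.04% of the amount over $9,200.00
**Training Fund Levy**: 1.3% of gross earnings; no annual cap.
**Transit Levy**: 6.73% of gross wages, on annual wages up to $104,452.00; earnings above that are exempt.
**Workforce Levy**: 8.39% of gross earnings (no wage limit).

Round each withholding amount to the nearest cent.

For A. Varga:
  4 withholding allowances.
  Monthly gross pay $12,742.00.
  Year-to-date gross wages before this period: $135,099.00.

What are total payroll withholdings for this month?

$3,033.68

Territorial Income Tax: taxable = $12,742.00 − 4×$800.00 = $9,542.00
  $1,682.56 + 34.04% × ($9,542.00 − $9,200.00) = $1,682.56 + 34.04% × $342.00 = $1,798.98
Training Fund Levy: 1.3% × $12,742.00 = $165.65
Transit Levy: YTD $135,099.00 ≥ cap $104,452.00 → $0.00
Workforce Levy: 8.39% × $12,742.00 = $1,069.05
Total: $1,798.98 + $165.65 + $0.00 + $1,069.05 = $3,033.68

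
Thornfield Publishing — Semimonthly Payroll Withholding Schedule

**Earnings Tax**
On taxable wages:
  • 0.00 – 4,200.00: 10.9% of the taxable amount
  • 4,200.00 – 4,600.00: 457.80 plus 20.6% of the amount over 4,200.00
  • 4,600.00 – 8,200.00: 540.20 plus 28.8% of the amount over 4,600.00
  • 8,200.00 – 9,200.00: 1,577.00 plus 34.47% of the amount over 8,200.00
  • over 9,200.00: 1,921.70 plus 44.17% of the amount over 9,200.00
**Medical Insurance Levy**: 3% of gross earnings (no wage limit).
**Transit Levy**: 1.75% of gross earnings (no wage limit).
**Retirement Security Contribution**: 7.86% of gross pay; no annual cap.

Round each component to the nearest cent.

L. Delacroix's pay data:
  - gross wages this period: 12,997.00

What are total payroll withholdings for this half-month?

5,237.75

Earnings Tax: taxable = 12,997.00
  1,921.70 + 44.17% × (12,997.00 − 9,200.00) = 1,921.70 + 44.17% × 3,797.00 = 3,598.83
Medical Insurance Levy: 3% × 12,997.00 = 389.91
Transit Levy: 1.75% × 12,997.00 = 227.45
Retirement Security Contribution: 7.86% × 12,997.00 = 1,021.56
Total: 3,598.83 + 389.91 + 227.45 + 1,021.56 = 5,237.75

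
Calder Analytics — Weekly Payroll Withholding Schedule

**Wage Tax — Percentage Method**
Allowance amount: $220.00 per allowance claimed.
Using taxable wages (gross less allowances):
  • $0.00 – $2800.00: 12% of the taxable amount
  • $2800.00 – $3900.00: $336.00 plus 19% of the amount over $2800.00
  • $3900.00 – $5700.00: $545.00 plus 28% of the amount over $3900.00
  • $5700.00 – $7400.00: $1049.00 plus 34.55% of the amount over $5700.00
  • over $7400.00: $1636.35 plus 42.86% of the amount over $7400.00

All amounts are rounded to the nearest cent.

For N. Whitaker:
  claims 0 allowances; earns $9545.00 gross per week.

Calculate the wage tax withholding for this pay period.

$2555.70

Wage Tax: taxable = $9545.00
  $1636.35 + 42.86% × ($9545.00 − $7400.00) = $1636.35 + 42.86% × $2145.00 = $2555.70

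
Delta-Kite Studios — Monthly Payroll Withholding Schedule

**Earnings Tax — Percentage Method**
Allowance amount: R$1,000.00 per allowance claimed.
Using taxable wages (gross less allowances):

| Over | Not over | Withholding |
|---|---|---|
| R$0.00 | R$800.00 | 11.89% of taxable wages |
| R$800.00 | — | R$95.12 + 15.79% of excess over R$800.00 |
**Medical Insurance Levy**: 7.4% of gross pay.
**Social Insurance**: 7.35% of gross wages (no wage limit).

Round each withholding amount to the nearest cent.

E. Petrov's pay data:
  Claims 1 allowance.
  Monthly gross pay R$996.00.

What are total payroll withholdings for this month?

Earnings Tax: taxable = R$996.00 − 1×R$1,000.00 = R$-4.00
  Taxable ≤ 0 → R$0.00
Medical Insurance Levy: 7.4% × R$996.00 = R$73.70
Social Insurance: 7.35% × R$996.00 = R$73.21
Total: R$0.00 + R$73.70 + R$73.21 = R$146.91

R$146.91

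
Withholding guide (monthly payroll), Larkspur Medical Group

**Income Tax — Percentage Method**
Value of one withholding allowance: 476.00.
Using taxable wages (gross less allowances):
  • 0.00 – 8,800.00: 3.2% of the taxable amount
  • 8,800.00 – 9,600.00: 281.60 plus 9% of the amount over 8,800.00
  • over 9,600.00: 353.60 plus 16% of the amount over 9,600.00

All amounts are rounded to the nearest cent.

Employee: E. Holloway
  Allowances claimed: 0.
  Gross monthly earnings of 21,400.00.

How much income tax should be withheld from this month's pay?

Income Tax: taxable = 21,400.00
  353.60 + 16% × (21,400.00 − 9,600.00) = 353.60 + 16% × 11,800.00 = 2,241.60

2,241.60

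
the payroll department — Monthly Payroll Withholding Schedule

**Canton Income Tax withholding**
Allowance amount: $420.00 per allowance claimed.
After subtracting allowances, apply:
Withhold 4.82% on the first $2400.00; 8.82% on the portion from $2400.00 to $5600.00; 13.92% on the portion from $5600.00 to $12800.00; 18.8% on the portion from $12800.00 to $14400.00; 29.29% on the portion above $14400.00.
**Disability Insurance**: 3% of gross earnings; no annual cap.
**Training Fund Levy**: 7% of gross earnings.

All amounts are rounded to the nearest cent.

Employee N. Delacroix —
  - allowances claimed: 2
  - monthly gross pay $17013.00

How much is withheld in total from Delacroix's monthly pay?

Canton Income Tax: taxable = $17013.00 − 2×$420.00 = $16173.00
  $1700.96 + 29.29% × ($16173.00 − $14400.00) = $1700.96 + 29.29% × $1773.00 = $2220.27
Disability Insurance: 3% × $17013.00 = $510.39
Training Fund Levy: 7% × $17013.00 = $1190.91
Total: $2220.27 + $510.39 + $1190.91 = $3921.57

$3921.57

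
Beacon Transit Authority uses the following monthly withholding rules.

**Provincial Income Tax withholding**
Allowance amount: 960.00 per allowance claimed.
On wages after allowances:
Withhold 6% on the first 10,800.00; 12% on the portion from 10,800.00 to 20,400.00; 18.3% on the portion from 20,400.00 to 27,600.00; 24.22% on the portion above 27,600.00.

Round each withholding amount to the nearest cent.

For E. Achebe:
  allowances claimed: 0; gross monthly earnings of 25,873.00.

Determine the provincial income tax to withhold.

Provincial Income Tax: taxable = 25,873.00
  1,800.00 + 18.3% × (25,873.00 − 20,400.00) = 1,800.00 + 18.3% × 5,473.00 = 2,801.56

2,801.56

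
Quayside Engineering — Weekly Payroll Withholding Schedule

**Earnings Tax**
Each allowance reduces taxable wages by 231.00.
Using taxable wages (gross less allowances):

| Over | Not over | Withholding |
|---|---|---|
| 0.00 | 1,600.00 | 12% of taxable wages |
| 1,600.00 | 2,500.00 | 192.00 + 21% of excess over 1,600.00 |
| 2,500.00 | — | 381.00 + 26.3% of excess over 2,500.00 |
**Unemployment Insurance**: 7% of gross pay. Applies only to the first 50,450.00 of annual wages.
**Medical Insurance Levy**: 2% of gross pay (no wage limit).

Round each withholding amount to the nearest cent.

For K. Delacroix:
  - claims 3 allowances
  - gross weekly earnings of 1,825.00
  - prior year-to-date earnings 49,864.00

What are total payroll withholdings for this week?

213.36

Earnings Tax: taxable = 1,825.00 − 3×231.00 = 1,132.00
  12% × 1,132.00 = 135.84
Unemployment Insurance: cap 50,450.00 − YTD 49,864.00 = 586.00 subject; 7% × 586.00 = 41.02
Medical Insurance Levy: 2% × 1,825.00 = 36.50
Total: 135.84 + 41.02 + 36.50 = 213.36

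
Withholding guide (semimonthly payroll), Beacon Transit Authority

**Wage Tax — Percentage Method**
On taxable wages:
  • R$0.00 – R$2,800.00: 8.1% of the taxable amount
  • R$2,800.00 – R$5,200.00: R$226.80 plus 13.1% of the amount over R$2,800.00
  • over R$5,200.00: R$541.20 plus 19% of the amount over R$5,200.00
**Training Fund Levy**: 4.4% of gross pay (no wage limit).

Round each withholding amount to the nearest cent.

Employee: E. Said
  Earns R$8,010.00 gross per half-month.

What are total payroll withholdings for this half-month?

Wage Tax: taxable = R$8,010.00
  R$541.20 + 19% × (R$8,010.00 − R$5,200.00) = R$541.20 + 19% × R$2,810.00 = R$1,075.10
Training Fund Levy: 4.4% × R$8,010.00 = R$352.44
Total: R$1,075.10 + R$352.44 = R$1,427.54

R$1,427.54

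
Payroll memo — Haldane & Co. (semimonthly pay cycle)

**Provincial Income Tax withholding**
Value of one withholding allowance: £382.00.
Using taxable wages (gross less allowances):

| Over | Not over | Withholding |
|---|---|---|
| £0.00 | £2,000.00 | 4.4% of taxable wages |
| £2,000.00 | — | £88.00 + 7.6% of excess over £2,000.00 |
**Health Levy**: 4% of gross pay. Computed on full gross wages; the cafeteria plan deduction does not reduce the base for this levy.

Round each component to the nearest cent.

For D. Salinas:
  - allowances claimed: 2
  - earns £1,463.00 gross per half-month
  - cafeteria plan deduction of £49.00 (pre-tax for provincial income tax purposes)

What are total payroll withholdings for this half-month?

Provincial Income Tax: taxable = £1,463.00 − £49.00 − 2×£382.00 = £650.00
  4.4% × £650.00 = £28.60
Health Levy: 4% × £1,463.00 = £58.52
Total: £28.60 + £58.52 = £87.12

£87.12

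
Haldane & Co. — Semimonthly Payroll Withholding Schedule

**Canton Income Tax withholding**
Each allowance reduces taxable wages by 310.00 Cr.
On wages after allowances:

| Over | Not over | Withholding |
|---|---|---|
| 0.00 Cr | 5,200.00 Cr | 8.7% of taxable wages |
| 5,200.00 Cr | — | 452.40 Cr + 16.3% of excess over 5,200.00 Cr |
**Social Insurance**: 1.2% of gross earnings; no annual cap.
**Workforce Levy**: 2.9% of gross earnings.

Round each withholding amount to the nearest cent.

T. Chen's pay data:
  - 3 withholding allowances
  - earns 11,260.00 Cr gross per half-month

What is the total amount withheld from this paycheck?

Canton Income Tax: taxable = 11,260.00 Cr − 3×310.00 Cr = 10,330.00 Cr
  452.40 Cr + 16.3% × (10,330.00 Cr − 5,200.00 Cr) = 452.40 Cr + 16.3% × 5,130.00 Cr = 1,288.59 Cr
Social Insurance: 1.2% × 11,260.00 Cr = 135.12 Cr
Workforce Levy: 2.9% × 11,260.00 Cr = 326.54 Cr
Total: 1,288.59 Cr + 135.12 Cr + 326.54 Cr = 1,750.25 Cr

1,750.25 Cr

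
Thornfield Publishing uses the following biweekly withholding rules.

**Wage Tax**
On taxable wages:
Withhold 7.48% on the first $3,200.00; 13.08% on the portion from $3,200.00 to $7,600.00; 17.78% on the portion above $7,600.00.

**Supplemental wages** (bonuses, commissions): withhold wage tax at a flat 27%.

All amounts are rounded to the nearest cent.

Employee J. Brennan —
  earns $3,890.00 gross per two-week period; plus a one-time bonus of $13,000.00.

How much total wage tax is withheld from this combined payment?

$3,839.61

Wage Tax: taxable = $3,890.00
  $239.36 + 13.08% × ($3,890.00 − $3,200.00) = $239.36 + 13.08% × $690.00 = $329.61
Supplemental (27% flat on bonus): 27% × $13,000.00 = $3,510.00
Total wage tax: $329.61 + $3,510.00 = $3,839.61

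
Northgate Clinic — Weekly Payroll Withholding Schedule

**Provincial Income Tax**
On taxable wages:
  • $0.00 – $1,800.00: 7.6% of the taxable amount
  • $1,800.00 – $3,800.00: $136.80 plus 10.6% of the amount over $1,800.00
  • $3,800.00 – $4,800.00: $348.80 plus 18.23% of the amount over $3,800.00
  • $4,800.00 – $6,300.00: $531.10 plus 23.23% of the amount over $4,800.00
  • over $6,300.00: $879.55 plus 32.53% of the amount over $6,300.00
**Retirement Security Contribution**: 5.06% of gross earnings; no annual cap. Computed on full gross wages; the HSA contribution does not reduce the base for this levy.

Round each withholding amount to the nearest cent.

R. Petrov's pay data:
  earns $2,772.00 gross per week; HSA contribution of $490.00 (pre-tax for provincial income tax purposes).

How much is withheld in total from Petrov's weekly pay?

$328.15

Provincial Income Tax: taxable = $2,772.00 − $490.00 = $2,282.00
  $136.80 + 10.6% × ($2,282.00 − $1,800.00) = $136.80 + 10.6% × $482.00 = $187.89
Retirement Security Contribution: 5.06% × $2,772.00 = $140.26
Total: $187.89 + $140.26 = $328.15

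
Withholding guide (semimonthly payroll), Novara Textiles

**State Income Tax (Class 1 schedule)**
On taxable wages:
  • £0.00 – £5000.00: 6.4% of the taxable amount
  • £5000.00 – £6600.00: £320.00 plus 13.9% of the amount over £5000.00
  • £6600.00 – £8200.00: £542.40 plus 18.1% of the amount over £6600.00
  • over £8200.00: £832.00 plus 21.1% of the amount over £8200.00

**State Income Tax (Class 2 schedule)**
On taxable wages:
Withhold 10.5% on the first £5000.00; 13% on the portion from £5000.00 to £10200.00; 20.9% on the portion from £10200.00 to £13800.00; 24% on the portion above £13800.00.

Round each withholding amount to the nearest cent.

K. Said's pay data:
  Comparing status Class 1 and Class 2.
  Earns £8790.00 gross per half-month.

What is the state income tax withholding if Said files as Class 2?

State Income Tax (Class 2): taxable = £8790.00
  £525.00 + 13% × (£8790.00 − £5000.00) = £525.00 + 13% × £3790.00 = £1017.70

£1017.70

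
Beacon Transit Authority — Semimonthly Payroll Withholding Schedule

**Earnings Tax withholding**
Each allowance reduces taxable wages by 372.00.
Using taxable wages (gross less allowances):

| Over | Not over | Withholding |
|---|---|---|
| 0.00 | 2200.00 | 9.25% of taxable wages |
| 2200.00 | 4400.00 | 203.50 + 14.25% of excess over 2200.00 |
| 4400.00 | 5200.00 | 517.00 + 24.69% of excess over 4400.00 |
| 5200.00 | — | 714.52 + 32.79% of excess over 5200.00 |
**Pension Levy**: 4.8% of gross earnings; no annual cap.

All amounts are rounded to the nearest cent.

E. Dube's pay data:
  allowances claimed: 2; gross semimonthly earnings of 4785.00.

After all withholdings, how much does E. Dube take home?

Earnings Tax: taxable = 4785.00 − 2×372.00 = 4041.00
  203.50 + 14.25% × (4041.00 − 2200.00) = 203.50 + 14.25% × 1841.00 = 465.84
Pension Levy: 4.8% × 4785.00 = 229.68
Total withheld: 465.84 + 229.68 = 695.52
Net pay: 4785.00 − 695.52 = 4089.48

4089.48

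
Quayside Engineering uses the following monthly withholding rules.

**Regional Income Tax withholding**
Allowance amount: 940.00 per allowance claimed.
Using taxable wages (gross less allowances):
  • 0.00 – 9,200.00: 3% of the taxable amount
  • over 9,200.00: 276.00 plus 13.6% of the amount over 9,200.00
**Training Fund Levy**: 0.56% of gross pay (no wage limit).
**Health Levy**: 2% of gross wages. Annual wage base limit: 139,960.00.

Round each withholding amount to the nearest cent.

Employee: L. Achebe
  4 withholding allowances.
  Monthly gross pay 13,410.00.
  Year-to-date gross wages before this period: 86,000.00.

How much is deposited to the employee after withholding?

Regional Income Tax: taxable = 13,410.00 − 4×940.00 = 9,650.00
  276.00 + 13.6% × (9,650.00 − 9,200.00) = 276.00 + 13.6% × 450.00 = 337.20
Training Fund Levy: 0.56% × 13,410.00 = 75.10
Health Levy: 2% × 13,410.00 = 268.20
Total withheld: 337.20 + 75.10 + 268.20 = 680.50
Net pay: 13,410.00 − 680.50 = 12,729.50

12,729.50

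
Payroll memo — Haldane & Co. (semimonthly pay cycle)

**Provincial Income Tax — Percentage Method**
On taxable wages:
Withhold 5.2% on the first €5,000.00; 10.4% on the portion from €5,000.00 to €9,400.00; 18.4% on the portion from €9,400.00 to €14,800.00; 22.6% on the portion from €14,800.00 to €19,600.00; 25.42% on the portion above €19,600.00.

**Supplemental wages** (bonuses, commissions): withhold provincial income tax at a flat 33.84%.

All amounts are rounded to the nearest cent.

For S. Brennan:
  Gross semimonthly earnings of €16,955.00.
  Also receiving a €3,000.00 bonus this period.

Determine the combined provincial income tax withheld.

Provincial Income Tax: taxable = €16,955.00
  €1,711.20 + 22.6% × (€16,955.00 − €14,800.00) = €1,711.20 + 22.6% × €2,155.00 = €2,198.23
Supplemental (33.84% flat on bonus): 33.84% × €3,000.00 = €1,015.20
Total provincial income tax: €2,198.23 + €1,015.20 = €3,213.43

€3,213.43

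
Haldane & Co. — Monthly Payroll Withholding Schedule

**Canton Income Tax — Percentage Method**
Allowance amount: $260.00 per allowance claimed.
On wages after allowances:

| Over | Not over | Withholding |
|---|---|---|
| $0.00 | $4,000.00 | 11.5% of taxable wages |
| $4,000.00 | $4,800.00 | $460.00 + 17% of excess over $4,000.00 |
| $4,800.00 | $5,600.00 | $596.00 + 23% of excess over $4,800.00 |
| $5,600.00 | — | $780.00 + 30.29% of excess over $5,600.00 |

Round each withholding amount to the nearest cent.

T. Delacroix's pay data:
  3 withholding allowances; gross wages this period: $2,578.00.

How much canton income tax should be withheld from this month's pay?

$206.77

Canton Income Tax: taxable = $2,578.00 − 3×$260.00 = $1,798.00
  11.5% × $1,798.00 = $206.77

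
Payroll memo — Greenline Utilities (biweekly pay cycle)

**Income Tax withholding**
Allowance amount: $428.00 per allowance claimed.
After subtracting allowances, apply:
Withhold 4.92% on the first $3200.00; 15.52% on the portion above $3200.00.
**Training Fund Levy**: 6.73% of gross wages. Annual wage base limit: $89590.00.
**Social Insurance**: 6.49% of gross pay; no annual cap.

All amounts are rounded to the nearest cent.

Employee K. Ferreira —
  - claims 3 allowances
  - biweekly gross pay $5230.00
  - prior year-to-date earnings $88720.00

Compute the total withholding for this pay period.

$671.20

Income Tax: taxable = $5230.00 − 3×$428.00 = $3946.00
  $157.44 + 15.52% × ($3946.00 − $3200.00) = $157.44 + 15.52% × $746.00 = $273.22
Training Fund Levy: cap $89590.00 − YTD $88720.00 = $870.00 subject; 6.73% × $870.00 = $58.55
Social Insurance: 6.49% × $5230.00 = $339.43
Total: $273.22 + $58.55 + $339.43 = $671.20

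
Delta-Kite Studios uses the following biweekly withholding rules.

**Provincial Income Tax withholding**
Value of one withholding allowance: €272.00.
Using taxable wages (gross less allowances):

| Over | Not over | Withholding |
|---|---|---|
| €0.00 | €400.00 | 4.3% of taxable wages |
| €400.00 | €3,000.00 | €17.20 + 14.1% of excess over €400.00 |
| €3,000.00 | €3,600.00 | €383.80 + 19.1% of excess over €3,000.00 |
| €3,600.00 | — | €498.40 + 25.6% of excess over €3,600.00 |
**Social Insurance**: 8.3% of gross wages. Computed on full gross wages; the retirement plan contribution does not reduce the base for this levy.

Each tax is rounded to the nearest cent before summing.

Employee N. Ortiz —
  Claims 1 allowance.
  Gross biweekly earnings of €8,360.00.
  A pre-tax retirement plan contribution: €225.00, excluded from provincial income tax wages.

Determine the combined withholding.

Provincial Income Tax: taxable = €8,360.00 − €225.00 − 1×€272.00 = €7,863.00
  €498.40 + 25.6% × (€7,863.00 − €3,600.00) = €498.40 + 25.6% × €4,263.00 = €1,589.73
Social Insurance: 8.3% × €8,360.00 = €693.88
Total: €1,589.73 + €693.88 = €2,283.61

€2,283.61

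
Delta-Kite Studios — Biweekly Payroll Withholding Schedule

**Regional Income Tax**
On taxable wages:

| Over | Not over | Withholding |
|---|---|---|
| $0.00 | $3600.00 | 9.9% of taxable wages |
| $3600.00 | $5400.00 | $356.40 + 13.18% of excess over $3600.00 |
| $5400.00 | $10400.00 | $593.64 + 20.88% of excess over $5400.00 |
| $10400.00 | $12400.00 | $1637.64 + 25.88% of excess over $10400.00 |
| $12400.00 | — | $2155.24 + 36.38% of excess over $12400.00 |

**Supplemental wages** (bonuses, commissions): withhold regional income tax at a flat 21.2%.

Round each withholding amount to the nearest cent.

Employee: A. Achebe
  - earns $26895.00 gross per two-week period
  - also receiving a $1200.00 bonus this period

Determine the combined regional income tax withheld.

$7682.92

Regional Income Tax: taxable = $26895.00
  $2155.24 + 36.38% × ($26895.00 − $12400.00) = $2155.24 + 36.38% × $14495.00 = $7428.52
Supplemental (21.2% flat on bonus): 21.2% × $1200.00 = $254.40
Total regional income tax: $7428.52 + $254.40 = $7682.92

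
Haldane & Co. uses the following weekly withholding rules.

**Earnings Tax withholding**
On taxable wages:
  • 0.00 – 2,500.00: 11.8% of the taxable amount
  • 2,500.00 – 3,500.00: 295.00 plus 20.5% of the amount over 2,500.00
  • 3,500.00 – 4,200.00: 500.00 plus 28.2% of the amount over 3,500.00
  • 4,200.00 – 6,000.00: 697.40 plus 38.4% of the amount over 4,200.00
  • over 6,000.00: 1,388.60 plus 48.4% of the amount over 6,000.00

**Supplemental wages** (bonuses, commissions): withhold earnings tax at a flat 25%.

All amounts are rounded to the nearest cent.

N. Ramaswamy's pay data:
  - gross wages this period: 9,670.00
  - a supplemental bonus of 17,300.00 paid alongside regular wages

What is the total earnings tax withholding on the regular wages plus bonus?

7,489.88

Earnings Tax: taxable = 9,670.00
  1,388.60 + 48.4% × (9,670.00 − 6,000.00) = 1,388.60 + 48.4% × 3,670.00 = 3,164.88
Supplemental (25% flat on bonus): 25% × 17,300.00 = 4,325.00
Total earnings tax: 3,164.88 + 4,325.00 = 7,489.88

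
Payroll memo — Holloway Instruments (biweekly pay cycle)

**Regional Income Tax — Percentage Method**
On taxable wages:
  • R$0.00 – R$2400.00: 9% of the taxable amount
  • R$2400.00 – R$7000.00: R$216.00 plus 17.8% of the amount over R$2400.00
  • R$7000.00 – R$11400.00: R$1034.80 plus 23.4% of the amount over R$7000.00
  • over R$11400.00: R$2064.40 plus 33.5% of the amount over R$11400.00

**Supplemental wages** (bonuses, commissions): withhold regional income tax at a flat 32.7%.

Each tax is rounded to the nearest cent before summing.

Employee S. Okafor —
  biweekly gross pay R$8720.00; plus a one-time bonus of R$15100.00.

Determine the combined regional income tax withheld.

Regional Income Tax: taxable = R$8720.00
  R$1034.80 + 23.4% × (R$8720.00 − R$7000.00) = R$1034.80 + 23.4% × R$1720.00 = R$1437.28
Supplemental (32.7% flat on bonus): 32.7% × R$15100.00 = R$4937.70
Total regional income tax: R$1437.28 + R$4937.70 = R$6374.98

R$6374.98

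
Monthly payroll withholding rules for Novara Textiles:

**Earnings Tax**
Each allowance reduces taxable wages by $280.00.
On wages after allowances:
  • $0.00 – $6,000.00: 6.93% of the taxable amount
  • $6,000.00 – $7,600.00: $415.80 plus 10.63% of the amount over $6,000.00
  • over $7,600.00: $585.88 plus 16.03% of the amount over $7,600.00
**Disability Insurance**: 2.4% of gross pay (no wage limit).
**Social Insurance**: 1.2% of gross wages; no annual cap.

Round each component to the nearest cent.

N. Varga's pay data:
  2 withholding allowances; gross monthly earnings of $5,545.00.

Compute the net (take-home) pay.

Earnings Tax: taxable = $5,545.00 − 2×$280.00 = $4,985.00
  6.93% × $4,985.00 = $345.46
Disability Insurance: 2.4% × $5,545.00 = $133.08
Social Insurance: 1.2% × $5,545.00 = $66.54
Total withheld: $345.46 + $133.08 + $66.54 = $545.08
Net pay: $5,545.00 − $545.08 = $4,999.92

$4,999.92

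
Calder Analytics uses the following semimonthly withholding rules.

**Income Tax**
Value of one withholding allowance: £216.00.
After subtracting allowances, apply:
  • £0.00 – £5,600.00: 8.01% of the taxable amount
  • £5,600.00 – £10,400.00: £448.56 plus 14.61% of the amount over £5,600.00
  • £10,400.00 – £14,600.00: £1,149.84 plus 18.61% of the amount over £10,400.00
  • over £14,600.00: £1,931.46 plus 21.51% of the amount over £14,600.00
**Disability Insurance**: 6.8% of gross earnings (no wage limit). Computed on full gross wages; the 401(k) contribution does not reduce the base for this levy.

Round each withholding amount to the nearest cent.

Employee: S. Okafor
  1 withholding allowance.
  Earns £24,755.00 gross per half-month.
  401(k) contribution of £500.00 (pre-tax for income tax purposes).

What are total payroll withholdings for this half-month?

Income Tax: taxable = £24,755.00 − £500.00 − 1×£216.00 = £24,039.00
  £1,931.46 + 21.51% × (£24,039.00 − £14,600.00) = £1,931.46 + 21.51% × £9,439.00 = £3,961.79
Disability Insurance: 6.8% × £24,755.00 = £1,683.34
Total: £3,961.79 + £1,683.34 = £5,645.13

£5,645.13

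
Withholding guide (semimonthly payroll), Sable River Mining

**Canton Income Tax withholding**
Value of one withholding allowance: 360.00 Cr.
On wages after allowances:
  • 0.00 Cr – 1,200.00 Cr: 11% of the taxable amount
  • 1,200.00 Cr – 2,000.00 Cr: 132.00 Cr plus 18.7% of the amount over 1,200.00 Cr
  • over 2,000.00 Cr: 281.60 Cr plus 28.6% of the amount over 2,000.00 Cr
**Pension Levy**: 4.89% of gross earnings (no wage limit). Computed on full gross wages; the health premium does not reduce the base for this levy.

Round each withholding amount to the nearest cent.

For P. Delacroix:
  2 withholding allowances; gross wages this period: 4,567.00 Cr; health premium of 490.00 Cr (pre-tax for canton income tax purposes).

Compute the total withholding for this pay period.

893.03 Cr

Canton Income Tax: taxable = 4,567.00 Cr − 490.00 Cr − 2×360.00 Cr = 3,357.00 Cr
  281.60 Cr + 28.6% × (3,357.00 Cr − 2,000.00 Cr) = 281.60 Cr + 28.6% × 1,357.00 Cr = 669.70 Cr
Pension Levy: 4.89% × 4,567.00 Cr = 223.33 Cr
Total: 669.70 Cr + 223.33 Cr = 893.03 Cr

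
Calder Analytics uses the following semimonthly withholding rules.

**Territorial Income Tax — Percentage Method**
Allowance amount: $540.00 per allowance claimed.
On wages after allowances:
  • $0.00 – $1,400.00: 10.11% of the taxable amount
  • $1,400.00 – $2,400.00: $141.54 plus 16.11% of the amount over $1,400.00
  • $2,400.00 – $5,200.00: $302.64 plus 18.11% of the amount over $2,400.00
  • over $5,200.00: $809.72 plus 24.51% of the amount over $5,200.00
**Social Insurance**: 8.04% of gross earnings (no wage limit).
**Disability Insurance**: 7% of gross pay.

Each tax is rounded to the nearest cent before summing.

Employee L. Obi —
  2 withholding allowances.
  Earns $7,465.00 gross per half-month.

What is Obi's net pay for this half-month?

Territorial Income Tax: taxable = $7,465.00 − 2×$540.00 = $6,385.00
  $809.72 + 24.51% × ($6,385.00 − $5,200.00) = $809.72 + 24.51% × $1,185.00 = $1,100.16
Social Insurance: 8.04% × $7,465.00 = $600.19
Disability Insurance: 7% × $7,465.00 = $522.55
Total withheld: $1,100.16 + $600.19 + $522.55 = $2,222.90
Net pay: $7,465.00 − $2,222.90 = $5,242.10

$5,242.10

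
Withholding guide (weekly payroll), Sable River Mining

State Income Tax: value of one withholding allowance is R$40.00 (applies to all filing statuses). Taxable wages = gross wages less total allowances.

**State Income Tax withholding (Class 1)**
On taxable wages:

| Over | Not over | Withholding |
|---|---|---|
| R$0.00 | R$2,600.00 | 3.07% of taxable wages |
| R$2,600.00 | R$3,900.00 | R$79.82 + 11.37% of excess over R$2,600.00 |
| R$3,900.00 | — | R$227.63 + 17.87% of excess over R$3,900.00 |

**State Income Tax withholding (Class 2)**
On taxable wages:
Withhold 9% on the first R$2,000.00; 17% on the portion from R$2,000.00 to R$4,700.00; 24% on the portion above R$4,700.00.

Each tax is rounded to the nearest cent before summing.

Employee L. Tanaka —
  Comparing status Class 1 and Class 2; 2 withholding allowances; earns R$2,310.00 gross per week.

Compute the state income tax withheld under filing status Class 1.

State Income Tax (Class 1): taxable = R$2,310.00 − 2×R$40.00 = R$2,230.00
  3.07% × R$2,230.00 = R$68.46

R$68.46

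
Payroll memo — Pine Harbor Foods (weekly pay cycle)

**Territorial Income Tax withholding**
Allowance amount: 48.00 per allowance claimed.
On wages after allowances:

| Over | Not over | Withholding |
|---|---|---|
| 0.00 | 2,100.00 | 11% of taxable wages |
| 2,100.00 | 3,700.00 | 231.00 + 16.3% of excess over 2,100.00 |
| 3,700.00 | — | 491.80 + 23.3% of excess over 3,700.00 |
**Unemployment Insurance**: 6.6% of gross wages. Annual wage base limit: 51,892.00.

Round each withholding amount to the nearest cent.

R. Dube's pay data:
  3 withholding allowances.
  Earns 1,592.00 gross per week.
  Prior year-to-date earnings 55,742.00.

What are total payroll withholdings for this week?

Territorial Income Tax: taxable = 1,592.00 − 3×48.00 = 1,448.00
  11% × 1,448.00 = 159.28
Unemployment Insurance: YTD 55,742.00 ≥ cap 51,892.00 → 0.00
Total: 159.28 + 0.00 = 159.28

159.28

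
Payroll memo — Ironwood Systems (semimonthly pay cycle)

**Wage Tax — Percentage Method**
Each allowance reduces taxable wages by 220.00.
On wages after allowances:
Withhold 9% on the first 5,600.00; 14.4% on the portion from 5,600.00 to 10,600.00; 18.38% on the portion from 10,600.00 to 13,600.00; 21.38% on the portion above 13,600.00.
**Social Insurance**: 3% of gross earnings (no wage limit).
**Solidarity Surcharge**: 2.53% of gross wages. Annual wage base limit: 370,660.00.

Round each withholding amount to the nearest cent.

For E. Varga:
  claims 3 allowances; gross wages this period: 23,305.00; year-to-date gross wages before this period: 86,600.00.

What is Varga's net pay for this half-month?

Wage Tax: taxable = 23,305.00 − 3×220.00 = 22,645.00
  1,775.40 + 21.38% × (22,645.00 − 13,600.00) = 1,775.40 + 21.38% × 9,045.00 = 3,709.22
Social Insurance: 3% × 23,305.00 = 699.15
Solidarity Surcharge: 2.53% × 23,305.00 = 589.62
Total withheld: 3,709.22 + 699.15 + 589.62 = 4,997.99
Net pay: 23,305.00 − 4,997.99 = 18,307.01

18,307.01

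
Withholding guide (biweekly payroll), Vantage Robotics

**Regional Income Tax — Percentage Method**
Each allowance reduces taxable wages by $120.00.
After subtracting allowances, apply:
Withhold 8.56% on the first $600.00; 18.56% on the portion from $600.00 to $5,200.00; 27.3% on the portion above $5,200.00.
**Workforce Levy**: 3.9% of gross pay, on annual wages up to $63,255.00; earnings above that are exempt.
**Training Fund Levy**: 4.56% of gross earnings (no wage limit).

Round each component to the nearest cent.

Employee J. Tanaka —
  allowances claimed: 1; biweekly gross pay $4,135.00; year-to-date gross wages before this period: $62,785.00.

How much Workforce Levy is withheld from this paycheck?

$18.33

Workforce Levy: cap $63,255.00 − YTD $62,785.00 = $470.00 subject; 3.9% × $470.00 = $18.33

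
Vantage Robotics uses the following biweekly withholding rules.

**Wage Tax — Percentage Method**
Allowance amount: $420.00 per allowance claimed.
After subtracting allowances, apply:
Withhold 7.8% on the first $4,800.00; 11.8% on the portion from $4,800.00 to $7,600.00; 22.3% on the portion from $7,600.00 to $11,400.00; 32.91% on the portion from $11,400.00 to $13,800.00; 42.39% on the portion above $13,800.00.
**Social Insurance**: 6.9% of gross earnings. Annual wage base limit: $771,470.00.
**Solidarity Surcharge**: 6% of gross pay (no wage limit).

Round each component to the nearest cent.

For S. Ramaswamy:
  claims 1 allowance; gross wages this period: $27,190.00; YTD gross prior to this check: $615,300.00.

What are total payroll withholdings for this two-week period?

Wage Tax: taxable = $27,190.00 − 1×$420.00 = $26,770.00
  $2,342.04 + 42.39% × ($26,770.00 − $13,800.00) = $2,342.04 + 42.39% × $12,970.00 = $7,840.02
Social Insurance: 6.9% × $27,190.00 = $1,876.11
Solidarity Surcharge: 6% × $27,190.00 = $1,631.40
Total: $7,840.02 + $1,876.11 + $1,631.40 = $11,347.53

$11,347.53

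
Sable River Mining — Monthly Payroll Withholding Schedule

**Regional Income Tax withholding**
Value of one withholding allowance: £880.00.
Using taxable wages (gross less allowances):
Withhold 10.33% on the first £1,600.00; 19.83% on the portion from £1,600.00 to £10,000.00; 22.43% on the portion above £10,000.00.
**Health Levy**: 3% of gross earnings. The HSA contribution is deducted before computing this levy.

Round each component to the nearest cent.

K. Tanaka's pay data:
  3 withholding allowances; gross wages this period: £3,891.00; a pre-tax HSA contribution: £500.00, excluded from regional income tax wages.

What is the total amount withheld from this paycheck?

£179.31

Regional Income Tax: taxable = £3,891.00 − £500.00 − 3×£880.00 = £751.00
  10.33% × £751.00 = £77.58
Health Levy: 3% × £3,391.00 = £101.73
Total: £77.58 + £101.73 = £179.31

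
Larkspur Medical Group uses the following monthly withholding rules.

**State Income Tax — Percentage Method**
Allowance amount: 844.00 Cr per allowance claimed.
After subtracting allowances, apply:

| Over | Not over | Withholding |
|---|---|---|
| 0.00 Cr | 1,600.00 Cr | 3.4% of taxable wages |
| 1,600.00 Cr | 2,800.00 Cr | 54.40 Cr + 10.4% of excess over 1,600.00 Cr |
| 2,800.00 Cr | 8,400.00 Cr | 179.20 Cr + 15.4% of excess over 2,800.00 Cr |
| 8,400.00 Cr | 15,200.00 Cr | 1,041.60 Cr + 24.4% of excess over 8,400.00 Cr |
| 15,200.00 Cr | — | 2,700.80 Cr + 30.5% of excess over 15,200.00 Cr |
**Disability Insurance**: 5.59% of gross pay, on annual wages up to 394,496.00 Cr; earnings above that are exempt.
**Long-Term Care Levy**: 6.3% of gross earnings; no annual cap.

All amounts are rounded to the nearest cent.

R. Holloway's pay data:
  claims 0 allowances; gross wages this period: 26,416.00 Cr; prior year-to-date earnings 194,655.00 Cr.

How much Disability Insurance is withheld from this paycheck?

Disability Insurance: 5.59% × 26,416.00 Cr = 1,476.65 Cr

1,476.65 Cr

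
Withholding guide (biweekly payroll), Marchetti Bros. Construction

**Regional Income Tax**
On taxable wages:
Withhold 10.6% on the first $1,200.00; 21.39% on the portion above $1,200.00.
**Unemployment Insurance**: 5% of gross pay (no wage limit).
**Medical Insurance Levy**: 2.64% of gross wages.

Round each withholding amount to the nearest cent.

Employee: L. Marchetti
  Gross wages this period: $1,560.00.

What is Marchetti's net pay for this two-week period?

Regional Income Tax: taxable = $1,560.00
  $127.20 + 21.39% × ($1,560.00 − $1,200.00) = $127.20 + 21.39% × $360.00 = $204.20
Unemployment Insurance: 5% × $1,560.00 = $78.00
Medical Insurance Levy: 2.64% × $1,560.00 = $41.18
Total withheld: $204.20 + $78.00 + $41.18 = $323.38
Net pay: $1,560.00 − $323.38 = $1,236.62

$1,236.62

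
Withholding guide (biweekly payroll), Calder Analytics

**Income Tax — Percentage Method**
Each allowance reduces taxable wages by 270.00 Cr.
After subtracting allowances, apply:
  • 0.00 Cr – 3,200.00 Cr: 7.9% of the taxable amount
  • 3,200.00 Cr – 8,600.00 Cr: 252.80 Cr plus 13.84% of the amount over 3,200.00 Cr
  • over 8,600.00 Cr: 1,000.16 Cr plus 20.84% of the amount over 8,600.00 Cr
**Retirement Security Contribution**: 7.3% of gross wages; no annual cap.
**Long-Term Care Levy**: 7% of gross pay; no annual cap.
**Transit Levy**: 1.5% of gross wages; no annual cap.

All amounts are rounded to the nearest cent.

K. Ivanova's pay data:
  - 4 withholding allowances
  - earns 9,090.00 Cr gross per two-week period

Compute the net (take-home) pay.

Income Tax: taxable = 9,090.00 Cr − 4×270.00 Cr = 8,010.00 Cr
  252.80 Cr + 13.84% × (8,010.00 Cr − 3,200.00 Cr) = 252.80 Cr + 13.84% × 4,810.00 Cr = 918.50 Cr
Retirement Security Contribution: 7.3% × 9,090.00 Cr = 663.57 Cr
Long-Term Care Levy: 7% × 9,090.00 Cr = 636.30 Cr
Transit Levy: 1.5% × 9,090.00 Cr = 136.35 Cr
Total withheld: 918.50 Cr + 663.57 Cr + 636.30 Cr + 136.35 Cr = 2,354.72 Cr
Net pay: 9,090.00 Cr − 2,354.72 Cr = 6,735.28 Cr

6,735.28 Cr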